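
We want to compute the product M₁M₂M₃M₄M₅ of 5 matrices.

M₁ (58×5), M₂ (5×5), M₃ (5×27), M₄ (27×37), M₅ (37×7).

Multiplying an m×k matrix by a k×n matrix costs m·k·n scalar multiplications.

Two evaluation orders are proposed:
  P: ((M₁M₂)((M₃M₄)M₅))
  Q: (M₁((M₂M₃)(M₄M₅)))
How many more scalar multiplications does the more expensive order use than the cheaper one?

Order P = ((M₁M₂)((M₃M₄)M₅)): (M₁M₂): 58×5 by 5×5 → 58×5, cost 58·5·5 = 1450; (M₃M₄): 5×27 by 27×37 → 5×37, cost 5·27·37 = 4995; ((M₃M₄)M₅): 5×37 by 37×7 → 5×7, cost 5·37·7 = 1295; cumulative 6290; ((M₁M₂)((M₃M₄)M₅)): 58×5 by 5×7 → 58×7, cost 58·5·7 = 2030; cumulative 9770. Total 9770.
Order Q = (M₁((M₂M₃)(M₄M₅))): (M₂M₃): 5×5 by 5×27 → 5×27, cost 5·5·27 = 675; (M₄M₅): 27×37 by 37×7 → 27×7, cost 27·37·7 = 6993; ((M₂M₃)(M₄M₅)): 5×27 by 27×7 → 5×7, cost 5·27·7 = 945; cumulative 8613; (M₁((M₂M₃)(M₄M₅))): 58×5 by 5×7 → 58×7, cost 58·5·7 = 2030; cumulative 10643. Total 10643.
Difference: |9770 − 10643| = 873.

873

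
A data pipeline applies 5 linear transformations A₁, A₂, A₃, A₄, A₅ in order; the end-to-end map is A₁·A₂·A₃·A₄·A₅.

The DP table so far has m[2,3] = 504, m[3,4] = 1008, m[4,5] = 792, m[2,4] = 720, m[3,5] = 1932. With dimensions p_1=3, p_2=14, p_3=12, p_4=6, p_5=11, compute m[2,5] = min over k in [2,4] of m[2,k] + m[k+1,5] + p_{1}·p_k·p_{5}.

m[2,5] = min over k∈[2,4] of m[2,k]+m[k+1,5]+p_{1}·p_k·p_{5}.
k=2: 0 + 1932 + 3·14·11 = 2394; k=3: 504 + 792 + 3·12·11 = 1692; k=4: 720 + 0 + 3·6·11 = 918.
Minimum: 918 at k=4.

918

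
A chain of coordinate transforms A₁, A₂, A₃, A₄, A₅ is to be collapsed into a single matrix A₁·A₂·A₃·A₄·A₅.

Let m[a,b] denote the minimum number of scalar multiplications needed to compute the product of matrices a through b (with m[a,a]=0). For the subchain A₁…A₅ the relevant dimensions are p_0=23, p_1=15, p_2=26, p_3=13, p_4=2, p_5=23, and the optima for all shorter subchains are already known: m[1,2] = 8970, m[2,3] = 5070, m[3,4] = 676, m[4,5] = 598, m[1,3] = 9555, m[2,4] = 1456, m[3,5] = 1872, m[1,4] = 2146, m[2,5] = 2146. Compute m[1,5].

3204

m[1,5] = min over k∈[1,4] of m[1,k]+m[k+1,5]+p_{0}·p_k·p_{5}.
k=1: 0 + 2146 + 23·15·23 = 10081; k=2: 8970 + 1872 + 23·26·23 = 24596; k=3: 9555 + 598 + 23·13·23 = 17030; k=4: 2146 + 0 + 23·2·23 = 3204.
Minimum: 3204 at k=4.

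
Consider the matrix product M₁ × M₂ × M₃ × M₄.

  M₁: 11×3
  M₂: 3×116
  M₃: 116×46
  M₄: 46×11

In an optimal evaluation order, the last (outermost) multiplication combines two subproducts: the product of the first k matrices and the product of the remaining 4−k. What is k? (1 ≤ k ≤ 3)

Adjacent pairs: M₁M₂ = 11·3·116 = 3828; M₂M₃ = 3·116·46 = 16008; M₃M₄ = 116·46·11 = 58696.
Length 3: M₁..M₃: k=1: 0+16008+11·3·46=17526; k=2: 3828+0+11·116·46=62524 → min 17526 | M₂..M₄: k=2: 0+58696+3·116·11=62524; k=3: 16008+0+3·46·11=17526 → min 17526.
Top-level splits: k=1: (M₁..M₁)·(M₂..M₄) → 0+17526+11·3·11 = 17889; k=2: (M₁..M₂)·(M₃..M₄) → 3828+58696+11·116·11 = 76560; k=3: (M₁..M₃)·(M₄..M₄) → 17526+0+11·46·11 = 23092.
Best split is after M₁, i.e. k = 1.

1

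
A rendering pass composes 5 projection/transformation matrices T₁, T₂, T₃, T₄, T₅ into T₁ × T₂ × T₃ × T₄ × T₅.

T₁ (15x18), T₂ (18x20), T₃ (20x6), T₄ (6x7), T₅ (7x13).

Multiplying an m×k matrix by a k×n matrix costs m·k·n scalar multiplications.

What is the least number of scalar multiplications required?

5496

Adjacent pairs: T₁T₂ = 15·18·20 = 5400; T₂T₃ = 18·20·6 = 2160; T₃T₄ = 20·6·7 = 840; T₄T₅ = 6·7·13 = 546.
Length 3: T₁..T₃: k=1: 0+2160+15·18·6=3780; k=2: 5400+0+15·20·6=7200 → min 3780 | T₂..T₄: k=2: 0+840+18·20·7=3360; k=3: 2160+0+18·6·7=2916 → min 2916 | T₃..T₅: k=3: 0+546+20·6·13=2106; k=4: 840+0+20·7·13=2660 → min 2106.
Length 4: T₁..T₄: k=1: 0+2916+15·18·7=4806; k=2: 5400+840+15·20·7=8340; k=3: 3780+0+15·6·7=4410 → min 4410 | T₂..T₅: k=2: 0+2106+18·20·13=6786; k=3: 2160+546+18·6·13=4110; k=4: 2916+0+18·7·13=4554 → min 4110.
Length 5: T₁..T₅: k=1: 0+4110+15·18·13=7620; k=2: 5400+2106+15·20·13=11406; k=3: 3780+546+15·6·13=5496; k=4: 4410+0+15·7·13=5775 → min 5496.
Optimal order: ((T₁ × (T₂ × T₃)) × (T₄ × T₅)) with cost 5496.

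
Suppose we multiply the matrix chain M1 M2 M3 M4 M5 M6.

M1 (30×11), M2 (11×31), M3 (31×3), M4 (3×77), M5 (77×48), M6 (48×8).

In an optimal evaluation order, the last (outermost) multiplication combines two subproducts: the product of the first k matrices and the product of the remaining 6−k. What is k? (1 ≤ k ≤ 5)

Adjacent pairs: M1M2 = 30·11·31 = 10230; M2M3 = 11·31·3 = 1023; M3M4 = 31·3·77 = 7161; M4M5 = 3·77·48 = 11088; M5M6 = 77·48·8 = 29568.
Length 3: M1..M3: k=1: 0+1023+30·11·3=2013; k=2: 10230+0+30·31·3=13020 → min 2013 | M2..M4: k=2: 0+7161+11·31·77=33418; k=3: 1023+0+11·3·77=3564 → min 3564 | M3..M5: k=3: 0+11088+31·3·48=15552; k=4: 7161+0+31·77·48=121737 → min 15552 | M4..M6: k=4: 0+29568+3·77·8=31416; k=5: 11088+0+3·48·8=12240 → min 12240.
Length 4: M1..M4: k=1: 0+3564+30·11·77=28974; k=2: 10230+7161+30·31·77=89001; k=3: 2013+0+30·3·77=8943 → min 8943 | M2..M5: k=2: 0+15552+11·31·48=31920; k=3: 1023+11088+11·3·48=13695; k=4: 3564+0+11·77·48=44220 → min 13695 | M3..M6: k=3: 0+12240+31·3·8=12984; k=4: 7161+29568+31·77·8=55825; k=5: 15552+0+31·48·8=27456 → min 12984.
Length 5: M1..M5: k=1: 0+13695+30·11·48=29535; k=2: 10230+15552+30·31·48=70422; k=3: 2013+11088+30·3·48=17421; k=4: 8943+0+30·77·48=119823 → min 17421 | M2..M6: k=2: 0+12984+11·31·8=15712; k=3: 1023+12240+11·3·8=13527; k=4: 3564+29568+11·77·8=39908; k=5: 13695+0+11·48·8=17919 → min 13527.
Top-level splits: k=1: (M1..M1)·(M2..M6) → 0+13527+30·11·8 = 16167; k=2: (M1..M2)·(M3..M6) → 10230+12984+30·31·8 = 30654; k=3: (M1..M3)·(M4..M6) → 2013+12240+30·3·8 = 14973; k=4: (M1..M4)·(M5..M6) → 8943+29568+30·77·8 = 56991; k=5: (M1..M5)·(M6..M6) → 17421+0+30·48·8 = 28941.
Best split is after M3, i.e. k = 3.

3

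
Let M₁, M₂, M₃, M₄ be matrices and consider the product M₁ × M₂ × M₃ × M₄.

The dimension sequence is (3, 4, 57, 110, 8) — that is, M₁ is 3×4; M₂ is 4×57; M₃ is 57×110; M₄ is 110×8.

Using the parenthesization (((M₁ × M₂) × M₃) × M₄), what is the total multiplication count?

22134

(M₁ × M₂): 3×4 by 4×57 → 3×57, cost 3·4·57 = 684
((M₁ × M₂) × M₃): 3×57 by 57×110 → 3×110, cost 3·57·110 = 18810; cumulative 19494
(((M₁ × M₂) × M₃) × M₄): 3×110 by 110×8 → 3×8, cost 3·110·8 = 2640; cumulative 22134
Total: 22134 scalar multiplications.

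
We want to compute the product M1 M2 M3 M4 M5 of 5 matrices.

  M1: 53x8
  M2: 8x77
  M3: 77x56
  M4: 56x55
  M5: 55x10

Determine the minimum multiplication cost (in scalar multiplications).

Adjacent pairs: M1M2 = 53·8·77 = 32648; M2M3 = 8·77·56 = 34496; M3M4 = 77·56·55 = 237160; M4M5 = 56·55·10 = 30800.
Length 3: M1..M3: k=1: 0+34496+53·8·56=58240; k=2: 32648+0+53·77·56=261184 → min 58240 | M2..M4: k=2: 0+237160+8·77·55=271040; k=3: 34496+0+8·56·55=59136 → min 59136 | M3..M5: k=3: 0+30800+77·56·10=73920; k=4: 237160+0+77·55·10=279510 → min 73920.
Length 4: M1..M4: k=1: 0+59136+53·8·55=82456; k=2: 32648+237160+53·77·55=494263; k=3: 58240+0+53·56·55=221480 → min 82456 | M2..M5: k=2: 0+73920+8·77·10=80080; k=3: 34496+30800+8·56·10=69776; k=4: 59136+0+8·55·10=63536 → min 63536.
Length 5: M1..M5: k=1: 0+63536+53·8·10=67776; k=2: 32648+73920+53·77·10=147378; k=3: 58240+30800+53·56·10=118720; k=4: 82456+0+53·55·10=111606 → min 67776.
Optimal order: (M1 (((M2 M3) M4) M5)) with cost 67776.

67776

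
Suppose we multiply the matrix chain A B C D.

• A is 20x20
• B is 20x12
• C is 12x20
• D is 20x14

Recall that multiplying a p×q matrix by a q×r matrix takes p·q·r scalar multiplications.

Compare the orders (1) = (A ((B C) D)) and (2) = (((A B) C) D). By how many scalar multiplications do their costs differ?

Order (1) = (A ((B C) D)): (B C): 20×12 by 12×20 → 20×20, cost 20·12·20 = 4800; ((B C) D): 20×20 by 20×14 → 20×14, cost 20·20·14 = 5600; cumulative 10400; (A ((B C) D)): 20×20 by 20×14 → 20×14, cost 20·20·14 = 5600; cumulative 16000. Total 16000.
Order (2) = (((A B) C) D): (A B): 20×20 by 20×12 → 20×12, cost 20·20·12 = 4800; ((A B) C): 20×12 by 12×20 → 20×20, cost 20·12·20 = 4800; cumulative 9600; (((A B) C) D): 20×20 by 20×14 → 20×14, cost 20·20·14 = 5600; cumulative 15200. Total 15200.
Difference: |16000 − 15200| = 800.

800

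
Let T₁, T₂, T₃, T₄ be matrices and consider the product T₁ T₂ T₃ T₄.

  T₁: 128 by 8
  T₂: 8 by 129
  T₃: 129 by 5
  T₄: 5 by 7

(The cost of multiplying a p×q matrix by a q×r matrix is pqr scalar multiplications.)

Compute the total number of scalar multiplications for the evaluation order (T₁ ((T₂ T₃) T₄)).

(T₂ T₃): 8×129 by 129×5 → 8×5, cost 8·129·5 = 5160
((T₂ T₃) T₄): 8×5 by 5×7 → 8×7, cost 8·5·7 = 280; cumulative 5440
(T₁ ((T₂ T₃) T₄)): 128×8 by 8×7 → 128×7, cost 128·8·7 = 7168; cumulative 12608
Total: 12608 scalar multiplications.

12608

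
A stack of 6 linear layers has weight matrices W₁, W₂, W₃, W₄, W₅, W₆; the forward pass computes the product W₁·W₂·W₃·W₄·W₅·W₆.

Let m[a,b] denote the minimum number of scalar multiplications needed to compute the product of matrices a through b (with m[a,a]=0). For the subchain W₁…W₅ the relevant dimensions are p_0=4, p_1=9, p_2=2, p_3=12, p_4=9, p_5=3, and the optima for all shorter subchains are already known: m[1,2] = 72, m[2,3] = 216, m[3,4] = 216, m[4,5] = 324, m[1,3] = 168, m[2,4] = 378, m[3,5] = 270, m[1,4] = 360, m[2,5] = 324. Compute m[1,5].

366

m[1,5] = min over k∈[1,4] of m[1,k]+m[k+1,5]+p_{0}·p_k·p_{5}.
k=1: 0 + 324 + 4·9·3 = 432; k=2: 72 + 270 + 4·2·3 = 366; k=3: 168 + 324 + 4·12·3 = 636; k=4: 360 + 0 + 4·9·3 = 468.
Minimum: 366 at k=2.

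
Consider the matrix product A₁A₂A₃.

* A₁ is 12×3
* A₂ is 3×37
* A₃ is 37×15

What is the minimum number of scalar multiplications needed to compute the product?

Order (A₁(A₂A₃)): (A₂A₃): 3×37 by 37×15 → 3×15, cost 3·37·15 = 1665; (A₁(A₂A₃)): 12×3 by 3×15 → 12×15, cost 12·3·15 = 540; cumulative 2205. Total 2205.
Order ((A₁A₂)A₃): (A₁A₂): 12×3 by 3×37 → 12×37, cost 12·3·37 = 1332; ((A₁A₂)A₃): 12×37 by 37×15 → 12×15, cost 12·37·15 = 6660; cumulative 7992. Total 7992.
Minimum: 2205.

2205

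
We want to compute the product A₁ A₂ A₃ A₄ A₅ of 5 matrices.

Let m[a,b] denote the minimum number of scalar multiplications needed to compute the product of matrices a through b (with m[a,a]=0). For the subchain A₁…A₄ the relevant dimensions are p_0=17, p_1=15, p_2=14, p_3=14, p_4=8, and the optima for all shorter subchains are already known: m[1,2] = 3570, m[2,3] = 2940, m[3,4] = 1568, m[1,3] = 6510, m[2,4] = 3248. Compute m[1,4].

m[1,4] = min over k∈[1,3] of m[1,k]+m[k+1,4]+p_{0}·p_k·p_{4}.
k=1: 0 + 3248 + 17·15·8 = 5288; k=2: 3570 + 1568 + 17·14·8 = 7042; k=3: 6510 + 0 + 17·14·8 = 8414.
Minimum: 5288 at k=1.

5288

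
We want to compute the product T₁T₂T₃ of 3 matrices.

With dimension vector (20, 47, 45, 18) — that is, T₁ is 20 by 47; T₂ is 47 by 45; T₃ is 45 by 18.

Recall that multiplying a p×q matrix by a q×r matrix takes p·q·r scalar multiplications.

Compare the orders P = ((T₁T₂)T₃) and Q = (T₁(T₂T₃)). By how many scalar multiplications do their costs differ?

3510

Order P = ((T₁T₂)T₃): (T₁T₂): 20×47 by 47×45 → 20×45, cost 20·47·45 = 42300; ((T₁T₂)T₃): 20×45 by 45×18 → 20×18, cost 20·45·18 = 16200; cumulative 58500. Total 58500.
Order Q = (T₁(T₂T₃)): (T₂T₃): 47×45 by 45×18 → 47×18, cost 47·45·18 = 38070; (T₁(T₂T₃)): 20×47 by 47×18 → 20×18, cost 20·47·18 = 16920; cumulative 54990. Total 54990.
Difference: |58500 − 54990| = 3510.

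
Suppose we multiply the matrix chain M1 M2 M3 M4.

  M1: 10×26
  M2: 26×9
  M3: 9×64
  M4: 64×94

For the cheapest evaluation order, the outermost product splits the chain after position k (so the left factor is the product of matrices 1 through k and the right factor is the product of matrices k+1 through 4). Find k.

2

Adjacent pairs: M1M2 = 10·26·9 = 2340; M2M3 = 26·9·64 = 14976; M3M4 = 9·64·94 = 54144.
Length 3: M1..M3: k=1: 0+14976+10·26·64=31616; k=2: 2340+0+10·9·64=8100 → min 8100 | M2..M4: k=2: 0+54144+26·9·94=76140; k=3: 14976+0+26·64·94=171392 → min 76140.
Top-level splits: k=1: (M1..M1)·(M2..M4) → 0+76140+10·26·94 = 100580; k=2: (M1..M2)·(M3..M4) → 2340+54144+10·9·94 = 64944; k=3: (M1..M3)·(M4..M4) → 8100+0+10·64·94 = 68260.
Best split is after M2, i.e. k = 2.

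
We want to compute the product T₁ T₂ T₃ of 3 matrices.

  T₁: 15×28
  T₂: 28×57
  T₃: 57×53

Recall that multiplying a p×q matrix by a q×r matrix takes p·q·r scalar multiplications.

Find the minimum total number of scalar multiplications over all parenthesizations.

Order (T₁ (T₂ T₃)): (T₂ T₃): 28×57 by 57×53 → 28×53, cost 28·57·53 = 84588; (T₁ (T₂ T₃)): 15×28 by 28×53 → 15×53, cost 15·28·53 = 22260; cumulative 106848. Total 106848.
Order ((T₁ T₂) T₃): (T₁ T₂): 15×28 by 28×57 → 15×57, cost 15·28·57 = 23940; ((T₁ T₂) T₃): 15×57 by 57×53 → 15×53, cost 15·57·53 = 45315; cumulative 69255. Total 69255.
Minimum: 69255.

69255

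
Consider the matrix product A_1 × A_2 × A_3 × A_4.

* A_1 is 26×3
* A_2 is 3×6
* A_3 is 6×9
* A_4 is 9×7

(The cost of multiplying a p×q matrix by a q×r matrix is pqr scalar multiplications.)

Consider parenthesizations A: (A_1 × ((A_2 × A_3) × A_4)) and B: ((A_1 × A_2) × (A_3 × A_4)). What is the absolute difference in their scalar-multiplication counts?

Order A = (A_1 × ((A_2 × A_3) × A_4)): (A_2 × A_3): 3×6 by 6×9 → 3×9, cost 3·6·9 = 162; ((A_2 × A_3) × A_4): 3×9 by 9×7 → 3×7, cost 3·9·7 = 189; cumulative 351; (A_1 × ((A_2 × A_3) × A_4)): 26×3 by 3×7 → 26×7, cost 26·3·7 = 546; cumulative 897. Total 897.
Order B = ((A_1 × A_2) × (A_3 × A_4)): (A_1 × A_2): 26×3 by 3×6 → 26×6, cost 26·3·6 = 468; (A_3 × A_4): 6×9 by 9×7 → 6×7, cost 6·9·7 = 378; ((A_1 × A_2) × (A_3 × A_4)): 26×6 by 6×7 → 26×7, cost 26·6·7 = 1092; cumulative 1938. Total 1938.
Difference: |897 − 1938| = 1041.

1041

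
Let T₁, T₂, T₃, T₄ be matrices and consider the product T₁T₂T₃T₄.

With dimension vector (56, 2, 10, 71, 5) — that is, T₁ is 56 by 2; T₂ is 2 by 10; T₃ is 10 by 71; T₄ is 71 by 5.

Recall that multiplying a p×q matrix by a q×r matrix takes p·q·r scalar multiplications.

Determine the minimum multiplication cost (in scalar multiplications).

2690

Adjacent pairs: T₁T₂ = 56·2·10 = 1120; T₂T₃ = 2·10·71 = 1420; T₃T₄ = 10·71·5 = 3550.
Length 3: T₁..T₃: k=1: 0+1420+56·2·71=9372; k=2: 1120+0+56·10·71=40880 → min 9372 | T₂..T₄: k=2: 0+3550+2·10·5=3650; k=3: 1420+0+2·71·5=2130 → min 2130.
Length 4: T₁..T₄: k=1: 0+2130+56·2·5=2690; k=2: 1120+3550+56·10·5=7470; k=3: 9372+0+56·71·5=29252 → min 2690.
Optimal order: (T₁((T₂T₃)T₄)) with cost 2690.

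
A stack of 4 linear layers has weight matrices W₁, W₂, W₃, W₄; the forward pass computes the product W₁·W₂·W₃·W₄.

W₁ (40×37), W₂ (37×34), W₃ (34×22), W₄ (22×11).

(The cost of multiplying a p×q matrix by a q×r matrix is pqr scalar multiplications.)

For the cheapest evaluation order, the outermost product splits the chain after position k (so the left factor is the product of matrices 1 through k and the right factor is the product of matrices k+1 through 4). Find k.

1

Adjacent pairs: W₁W₂ = 40·37·34 = 50320; W₂W₃ = 37·34·22 = 27676; W₃W₄ = 34·22·11 = 8228.
Length 3: W₁..W₃: k=1: 0+27676+40·37·22=60236; k=2: 50320+0+40·34·22=80240 → min 60236 | W₂..W₄: k=2: 0+8228+37·34·11=22066; k=3: 27676+0+37·22·11=36630 → min 22066.
Top-level splits: k=1: (W₁..W₁)·(W₂..W₄) → 0+22066+40·37·11 = 38346; k=2: (W₁..W₂)·(W₃..W₄) → 50320+8228+40·34·11 = 73508; k=3: (W₁..W₃)·(W₄..W₄) → 60236+0+40·22·11 = 69916.
Best split is after W₁, i.e. k = 1.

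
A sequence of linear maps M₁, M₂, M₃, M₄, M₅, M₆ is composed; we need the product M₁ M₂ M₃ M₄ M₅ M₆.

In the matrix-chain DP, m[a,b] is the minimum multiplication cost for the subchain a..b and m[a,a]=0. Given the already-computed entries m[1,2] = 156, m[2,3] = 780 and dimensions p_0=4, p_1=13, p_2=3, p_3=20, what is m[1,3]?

396

m[1,3] = min over k∈[1,2] of m[1,k]+m[k+1,3]+p_{0}·p_k·p_{3}.
k=1: 0 + 780 + 4·13·20 = 1820; k=2: 156 + 0 + 4·3·20 = 396.
Minimum: 396 at k=2.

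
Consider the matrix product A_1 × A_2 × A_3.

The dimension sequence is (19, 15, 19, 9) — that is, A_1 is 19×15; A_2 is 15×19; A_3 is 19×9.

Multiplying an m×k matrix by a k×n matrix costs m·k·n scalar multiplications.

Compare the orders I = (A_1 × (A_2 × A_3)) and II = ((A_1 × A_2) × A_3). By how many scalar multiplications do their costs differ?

Order I = (A_1 × (A_2 × A_3)): (A_2 × A_3): 15×19 by 19×9 → 15×9, cost 15·19·9 = 2565; (A_1 × (A_2 × A_3)): 19×15 by 15×9 → 19×9, cost 19·15·9 = 2565; cumulative 5130. Total 5130.
Order II = ((A_1 × A_2) × A_3): (A_1 × A_2): 19×15 by 15×19 → 19×19, cost 19·15·19 = 5415; ((A_1 × A_2) × A_3): 19×19 by 19×9 → 19×9, cost 19·19·9 = 3249; cumulative 8664. Total 8664.
Difference: |5130 − 8664| = 3534.

3534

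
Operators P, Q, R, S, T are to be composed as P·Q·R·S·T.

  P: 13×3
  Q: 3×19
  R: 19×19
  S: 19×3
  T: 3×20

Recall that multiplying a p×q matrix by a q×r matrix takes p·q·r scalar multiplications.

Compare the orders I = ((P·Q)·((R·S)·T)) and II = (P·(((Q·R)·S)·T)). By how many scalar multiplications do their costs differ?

5690

Order I = ((P·Q)·((R·S)·T)): (P·Q): 13×3 by 3×19 → 13×19, cost 13·3·19 = 741; (R·S): 19×19 by 19×3 → 19×3, cost 19·19·3 = 1083; ((R·S)·T): 19×3 by 3×20 → 19×20, cost 19·3·20 = 1140; cumulative 2223; ((P·Q)·((R·S)·T)): 13×19 by 19×20 → 13×20, cost 13·19·20 = 4940; cumulative 7904. Total 7904.
Order II = (P·(((Q·R)·S)·T)): (Q·R): 3×19 by 19×19 → 3×19, cost 3·19·19 = 1083; ((Q·R)·S): 3×19 by 19×3 → 3×3, cost 3·19·3 = 171; cumulative 1254; (((Q·R)·S)·T): 3×3 by 3×20 → 3×20, cost 3·3·20 = 180; cumulative 1434; (P·(((Q·R)·S)·T)): 13×3 by 3×20 → 13×20, cost 13·3·20 = 780; cumulative 2214. Total 2214.
Difference: |7904 − 2214| = 5690.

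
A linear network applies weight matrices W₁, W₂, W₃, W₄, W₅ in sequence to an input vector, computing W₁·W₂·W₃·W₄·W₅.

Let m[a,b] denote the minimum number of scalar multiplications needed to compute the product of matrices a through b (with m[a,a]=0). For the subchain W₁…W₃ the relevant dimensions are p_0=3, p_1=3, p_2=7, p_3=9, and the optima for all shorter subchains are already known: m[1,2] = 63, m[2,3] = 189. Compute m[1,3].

m[1,3] = min over k∈[1,2] of m[1,k]+m[k+1,3]+p_{0}·p_k·p_{3}.
k=1: 0 + 189 + 3·3·9 = 270; k=2: 63 + 0 + 3·7·9 = 252.
Minimum: 252 at k=2.

252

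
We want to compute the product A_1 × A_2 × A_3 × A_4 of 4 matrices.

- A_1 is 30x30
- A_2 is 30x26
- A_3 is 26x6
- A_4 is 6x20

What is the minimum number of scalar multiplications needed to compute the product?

13680

Adjacent pairs: A_1A_2 = 30·30·26 = 23400; A_2A_3 = 30·26·6 = 4680; A_3A_4 = 26·6·20 = 3120.
Length 3: A_1..A_3: k=1: 0+4680+30·30·6=10080; k=2: 23400+0+30·26·6=28080 → min 10080 | A_2..A_4: k=2: 0+3120+30·26·20=18720; k=3: 4680+0+30·6·20=8280 → min 8280.
Length 4: A_1..A_4: k=1: 0+8280+30·30·20=26280; k=2: 23400+3120+30·26·20=42120; k=3: 10080+0+30·6·20=13680 → min 13680.
Optimal order: ((A_1 × (A_2 × A_3)) × A_4) with cost 13680.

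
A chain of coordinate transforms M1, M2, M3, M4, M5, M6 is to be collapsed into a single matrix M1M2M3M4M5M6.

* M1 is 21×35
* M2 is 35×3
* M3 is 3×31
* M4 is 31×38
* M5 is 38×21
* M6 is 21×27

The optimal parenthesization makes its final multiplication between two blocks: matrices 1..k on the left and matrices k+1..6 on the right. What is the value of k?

2

Adjacent pairs: M1M2 = 21·35·3 = 2205; M2M3 = 35·3·31 = 3255; M3M4 = 3·31·38 = 3534; M4M5 = 31·38·21 = 24738; M5M6 = 38·21·27 = 21546.
Length 3: M1..M3: k=1: 0+3255+21·35·31=26040; k=2: 2205+0+21·3·31=4158 → min 4158 | M2..M4: k=2: 0+3534+35·3·38=7524; k=3: 3255+0+35·31·38=44485 → min 7524 | M3..M5: k=3: 0+24738+3·31·21=26691; k=4: 3534+0+3·38·21=5928 → min 5928 | M4..M6: k=4: 0+21546+31·38·27=53352; k=5: 24738+0+31·21·27=42315 → min 42315.
Length 4: M1..M4: k=1: 0+7524+21·35·38=35454; k=2: 2205+3534+21·3·38=8133; k=3: 4158+0+21·31·38=28896 → min 8133 | M2..M5: k=2: 0+5928+35·3·21=8133; k=3: 3255+24738+35·31·21=50778; k=4: 7524+0+35·38·21=35454 → min 8133 | M3..M6: k=3: 0+42315+3·31·27=44826; k=4: 3534+21546+3·38·27=28158; k=5: 5928+0+3·21·27=7629 → min 7629.
Length 5: M1..M5: k=1: 0+8133+21·35·21=23568; k=2: 2205+5928+21·3·21=9456; k=3: 4158+24738+21·31·21=42567; k=4: 8133+0+21·38·21=24891 → min 9456 | M2..M6: k=2: 0+7629+35·3·27=10464; k=3: 3255+42315+35·31·27=74865; k=4: 7524+21546+35·38·27=64980; k=5: 8133+0+35·21·27=27978 → min 10464.
Top-level splits: k=1: (M1..M1)·(M2..M6) → 0+10464+21·35·27 = 30309; k=2: (M1..M2)·(M3..M6) → 2205+7629+21·3·27 = 11535; k=3: (M1..M3)·(M4..M6) → 4158+42315+21·31·27 = 64050; k=4: (M1..M4)·(M5..M6) → 8133+21546+21·38·27 = 51225; k=5: (M1..M5)·(M6..M6) → 9456+0+21·21·27 = 21363.
Best split is after M2, i.e. k = 2.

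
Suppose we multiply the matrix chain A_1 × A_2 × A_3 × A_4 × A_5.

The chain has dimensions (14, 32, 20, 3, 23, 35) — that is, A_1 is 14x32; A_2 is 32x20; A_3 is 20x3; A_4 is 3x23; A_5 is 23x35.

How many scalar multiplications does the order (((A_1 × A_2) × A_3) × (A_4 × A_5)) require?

(A_1 × A_2): 14×32 by 32×20 → 14×20, cost 14·32·20 = 8960
((A_1 × A_2) × A_3): 14×20 by 20×3 → 14×3, cost 14·20·3 = 840; cumulative 9800
(A_4 × A_5): 3×23 by 23×35 → 3×35, cost 3·23·35 = 2415
(((A_1 × A_2) × A_3) × (A_4 × A_5)): 14×3 by 3×35 → 14×35, cost 14·3·35 = 1470; cumulative 13685
Total: 13685 scalar multiplications.

13685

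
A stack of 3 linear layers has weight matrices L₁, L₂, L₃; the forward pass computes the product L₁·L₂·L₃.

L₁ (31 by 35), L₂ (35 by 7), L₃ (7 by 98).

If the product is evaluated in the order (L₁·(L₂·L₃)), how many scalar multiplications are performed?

(L₂·L₃): 35×7 by 7×98 → 35×98, cost 35·7·98 = 24010
(L₁·(L₂·L₃)): 31×35 by 35×98 → 31×98, cost 31·35·98 = 106330; cumulative 130340
Total: 130340 scalar multiplications.

130340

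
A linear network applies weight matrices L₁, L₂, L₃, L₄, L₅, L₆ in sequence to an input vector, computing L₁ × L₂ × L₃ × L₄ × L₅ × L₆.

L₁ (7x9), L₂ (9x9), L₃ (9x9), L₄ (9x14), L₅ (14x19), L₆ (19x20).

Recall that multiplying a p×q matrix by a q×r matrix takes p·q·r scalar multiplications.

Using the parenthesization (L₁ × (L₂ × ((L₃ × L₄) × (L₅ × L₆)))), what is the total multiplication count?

(L₃ × L₄): 9×9 by 9×14 → 9×14, cost 9·9·14 = 1134
(L₅ × L₆): 14×19 by 19×20 → 14×20, cost 14·19·20 = 5320
((L₃ × L₄) × (L₅ × L₆)): 9×14 by 14×20 → 9×20, cost 9·14·20 = 2520; cumulative 8974
(L₂ × ((L₃ × L₄) × (L₅ × L₆))): 9×9 by 9×20 → 9×20, cost 9·9·20 = 1620; cumulative 10594
(L₁ × (L₂ × ((L₃ × L₄) × (L₅ × L₆)))): 7×9 by 9×20 → 7×20, cost 7·9·20 = 1260; cumulative 11854
Total: 11854 scalar multiplications.

11854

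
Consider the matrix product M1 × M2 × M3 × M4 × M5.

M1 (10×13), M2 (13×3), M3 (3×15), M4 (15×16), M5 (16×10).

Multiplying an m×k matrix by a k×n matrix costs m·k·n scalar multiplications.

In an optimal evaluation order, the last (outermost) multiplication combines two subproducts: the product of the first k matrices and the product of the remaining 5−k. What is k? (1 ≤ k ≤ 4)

Adjacent pairs: M1M2 = 10·13·3 = 390; M2M3 = 13·3·15 = 585; M3M4 = 3·15·16 = 720; M4M5 = 15·16·10 = 2400.
Length 3: M1..M3: k=1: 0+585+10·13·15=2535; k=2: 390+0+10·3·15=840 → min 840 | M2..M4: k=2: 0+720+13·3·16=1344; k=3: 585+0+13·15·16=3705 → min 1344 | M3..M5: k=3: 0+2400+3·15·10=2850; k=4: 720+0+3·16·10=1200 → min 1200.
Length 4: M1..M4: k=1: 0+1344+10·13·16=3424; k=2: 390+720+10·3·16=1590; k=3: 840+0+10·15·16=3240 → min 1590 | M2..M5: k=2: 0+1200+13·3·10=1590; k=3: 585+2400+13·15·10=4935; k=4: 1344+0+13·16·10=3424 → min 1590.
Top-level splits: k=1: (M1..M1)·(M2..M5) → 0+1590+10·13·10 = 2890; k=2: (M1..M2)·(M3..M5) → 390+1200+10·3·10 = 1890; k=3: (M1..M3)·(M4..M5) → 840+2400+10·15·10 = 4740; k=4: (M1..M4)·(M5..M5) → 1590+0+10·16·10 = 3190.
Best split is after M2, i.e. k = 2.

2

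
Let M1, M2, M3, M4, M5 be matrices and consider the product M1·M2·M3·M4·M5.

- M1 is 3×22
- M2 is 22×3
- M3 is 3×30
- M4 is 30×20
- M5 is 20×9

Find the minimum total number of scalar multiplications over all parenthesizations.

Adjacent pairs: M1M2 = 3·22·3 = 198; M2M3 = 22·3·30 = 1980; M3M4 = 3·30·20 = 1800; M4M5 = 30·20·9 = 5400.
Length 3: M1..M3: k=1: 0+1980+3·22·30=3960; k=2: 198+0+3·3·30=468 → min 468 | M2..M4: k=2: 0+1800+22·3·20=3120; k=3: 1980+0+22·30·20=15180 → min 3120 | M3..M5: k=3: 0+5400+3·30·9=6210; k=4: 1800+0+3·20·9=2340 → min 2340.
Length 4: M1..M4: k=1: 0+3120+3·22·20=4440; k=2: 198+1800+3·3·20=2178; k=3: 468+0+3·30·20=2268 → min 2178 | M2..M5: k=2: 0+2340+22·3·9=2934; k=3: 1980+5400+22·30·9=13320; k=4: 3120+0+22·20·9=7080 → min 2934.
Length 5: M1..M5: k=1: 0+2934+3·22·9=3528; k=2: 198+2340+3·3·9=2619; k=3: 468+5400+3·30·9=6678; k=4: 2178+0+3·20·9=2718 → min 2619.
Optimal order: ((M1·M2)·((M3·M4)·M5)) with cost 2619.

2619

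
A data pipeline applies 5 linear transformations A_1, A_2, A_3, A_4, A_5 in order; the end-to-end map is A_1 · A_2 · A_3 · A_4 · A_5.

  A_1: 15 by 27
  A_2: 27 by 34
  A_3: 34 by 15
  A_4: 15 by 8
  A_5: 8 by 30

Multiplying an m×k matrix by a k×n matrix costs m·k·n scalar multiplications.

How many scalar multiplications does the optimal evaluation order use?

18264

Adjacent pairs: A_1A_2 = 15·27·34 = 13770; A_2A_3 = 27·34·15 = 13770; A_3A_4 = 34·15·8 = 4080; A_4A_5 = 15·8·30 = 3600.
Length 3: A_1..A_3: k=1: 0+13770+15·27·15=19845; k=2: 13770+0+15·34·15=21420 → min 19845 | A_2..A_4: k=2: 0+4080+27·34·8=11424; k=3: 13770+0+27·15·8=17010 → min 11424 | A_3..A_5: k=3: 0+3600+34·15·30=18900; k=4: 4080+0+34·8·30=12240 → min 12240.
Length 4: A_1..A_4: k=1: 0+11424+15·27·8=14664; k=2: 13770+4080+15·34·8=21930; k=3: 19845+0+15·15·8=21645 → min 14664 | A_2..A_5: k=2: 0+12240+27·34·30=39780; k=3: 13770+3600+27·15·30=29520; k=4: 11424+0+27·8·30=17904 → min 17904.
Length 5: A_1..A_5: k=1: 0+17904+15·27·30=30054; k=2: 13770+12240+15·34·30=41310; k=3: 19845+3600+15·15·30=30195; k=4: 14664+0+15·8·30=18264 → min 18264.
Optimal order: ((A_1 · (A_2 · (A_3 · A_4))) · A_5) with cost 18264.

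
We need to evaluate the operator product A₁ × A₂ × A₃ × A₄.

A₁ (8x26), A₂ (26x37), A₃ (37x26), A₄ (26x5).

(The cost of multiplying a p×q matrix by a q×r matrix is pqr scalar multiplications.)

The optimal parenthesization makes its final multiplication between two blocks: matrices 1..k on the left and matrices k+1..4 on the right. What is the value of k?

Adjacent pairs: A₁A₂ = 8·26·37 = 7696; A₂A₃ = 26·37·26 = 25012; A₃A₄ = 37·26·5 = 4810.
Length 3: A₁..A₃: k=1: 0+25012+8·26·26=30420; k=2: 7696+0+8·37·26=15392 → min 15392 | A₂..A₄: k=2: 0+4810+26·37·5=9620; k=3: 25012+0+26·26·5=28392 → min 9620.
Top-level splits: k=1: (A₁..A₁)·(A₂..A₄) → 0+9620+8·26·5 = 10660; k=2: (A₁..A₂)·(A₃..A₄) → 7696+4810+8·37·5 = 13986; k=3: (A₁..A₃)·(A₄..A₄) → 15392+0+8·26·5 = 16432.
Best split is after A₁, i.e. k = 1.

1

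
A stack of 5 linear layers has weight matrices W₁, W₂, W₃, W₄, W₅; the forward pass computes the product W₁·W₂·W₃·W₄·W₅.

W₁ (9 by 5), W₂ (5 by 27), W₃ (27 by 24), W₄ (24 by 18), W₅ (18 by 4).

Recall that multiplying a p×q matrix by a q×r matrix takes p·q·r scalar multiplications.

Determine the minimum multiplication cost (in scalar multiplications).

Adjacent pairs: W₁W₂ = 9·5·27 = 1215; W₂W₃ = 5·27·24 = 3240; W₃W₄ = 27·24·18 = 11664; W₄W₅ = 24·18·4 = 1728.
Length 3: W₁..W₃: k=1: 0+3240+9·5·24=4320; k=2: 1215+0+9·27·24=7047 → min 4320 | W₂..W₄: k=2: 0+11664+5·27·18=14094; k=3: 3240+0+5·24·18=5400 → min 5400 | W₃..W₅: k=3: 0+1728+27·24·4=4320; k=4: 11664+0+27·18·4=13608 → min 4320.
Length 4: W₁..W₄: k=1: 0+5400+9·5·18=6210; k=2: 1215+11664+9·27·18=17253; k=3: 4320+0+9·24·18=8208 → min 6210 | W₂..W₅: k=2: 0+4320+5·27·4=4860; k=3: 3240+1728+5·24·4=5448; k=4: 5400+0+5·18·4=5760 → min 4860.
Length 5: W₁..W₅: k=1: 0+4860+9·5·4=5040; k=2: 1215+4320+9·27·4=6507; k=3: 4320+1728+9·24·4=6912; k=4: 6210+0+9·18·4=6858 → min 5040.
Optimal order: (W₁·(W₂·(W₃·(W₄·W₅)))) with cost 5040.

5040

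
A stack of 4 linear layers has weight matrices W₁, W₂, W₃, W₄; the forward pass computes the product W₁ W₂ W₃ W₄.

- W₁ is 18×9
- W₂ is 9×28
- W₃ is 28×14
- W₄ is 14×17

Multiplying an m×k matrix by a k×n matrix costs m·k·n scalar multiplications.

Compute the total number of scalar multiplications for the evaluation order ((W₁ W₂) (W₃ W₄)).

19768

(W₁ W₂): 18×9 by 9×28 → 18×28, cost 18·9·28 = 4536
(W₃ W₄): 28×14 by 14×17 → 28×17, cost 28·14·17 = 6664
((W₁ W₂) (W₃ W₄)): 18×28 by 28×17 → 18×17, cost 18·28·17 = 8568; cumulative 19768
Total: 19768 scalar multiplications.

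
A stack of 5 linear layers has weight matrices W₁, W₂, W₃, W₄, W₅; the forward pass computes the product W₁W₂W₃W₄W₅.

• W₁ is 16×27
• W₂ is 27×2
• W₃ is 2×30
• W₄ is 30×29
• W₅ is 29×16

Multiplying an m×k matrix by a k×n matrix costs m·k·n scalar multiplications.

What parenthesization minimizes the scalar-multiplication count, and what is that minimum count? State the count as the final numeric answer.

Adjacent pairs: W₁W₂ = 16·27·2 = 864; W₂W₃ = 27·2·30 = 1620; W₃W₄ = 2·30·29 = 1740; W₄W₅ = 30·29·16 = 13920.
Length 3: W₁..W₃: k=1: 0+1620+16·27·30=14580; k=2: 864+0+16·2·30=1824 → min 1824 | W₂..W₄: k=2: 0+1740+27·2·29=3306; k=3: 1620+0+27·30·29=25110 → min 3306 | W₃..W₅: k=3: 0+13920+2·30·16=14880; k=4: 1740+0+2·29·16=2668 → min 2668.
Length 4: W₁..W₄: k=1: 0+3306+16·27·29=15834; k=2: 864+1740+16·2·29=3532; k=3: 1824+0+16·30·29=15744 → min 3532 | W₂..W₅: k=2: 0+2668+27·2·16=3532; k=3: 1620+13920+27·30·16=28500; k=4: 3306+0+27·29·16=15834 → min 3532.
Length 5: W₁..W₅: k=1: 0+3532+16·27·16=10444; k=2: 864+2668+16·2·16=4044; k=3: 1824+13920+16·30·16=23424; k=4: 3532+0+16·29·16=10956 → min 4044.
Optimal parenthesization: ((W₁W₂)((W₃W₄)W₅)) with cost 4044.

4044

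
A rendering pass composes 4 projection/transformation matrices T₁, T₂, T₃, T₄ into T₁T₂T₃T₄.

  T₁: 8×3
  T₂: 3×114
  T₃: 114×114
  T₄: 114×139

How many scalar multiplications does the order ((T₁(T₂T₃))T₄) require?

168492

(T₂T₃): 3×114 by 114×114 → 3×114, cost 3·114·114 = 38988
(T₁(T₂T₃)): 8×3 by 3×114 → 8×114, cost 8·3·114 = 2736; cumulative 41724
((T₁(T₂T₃))T₄): 8×114 by 114×139 → 8×139, cost 8·114·139 = 126768; cumulative 168492
Total: 168492 scalar multiplications.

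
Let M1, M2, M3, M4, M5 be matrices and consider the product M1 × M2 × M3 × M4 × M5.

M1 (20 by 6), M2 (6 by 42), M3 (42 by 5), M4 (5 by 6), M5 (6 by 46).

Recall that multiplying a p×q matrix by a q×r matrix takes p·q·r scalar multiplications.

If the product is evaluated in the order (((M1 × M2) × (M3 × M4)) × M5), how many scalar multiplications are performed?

(M1 × M2): 20×6 by 6×42 → 20×42, cost 20·6·42 = 5040
(M3 × M4): 42×5 by 5×6 → 42×6, cost 42·5·6 = 1260
((M1 × M2) × (M3 × M4)): 20×42 by 42×6 → 20×6, cost 20·42·6 = 5040; cumulative 11340
(((M1 × M2) × (M3 × M4)) × M5): 20×6 by 6×46 → 20×46, cost 20·6·46 = 5520; cumulative 16860
Total: 16860 scalar multiplications.

16860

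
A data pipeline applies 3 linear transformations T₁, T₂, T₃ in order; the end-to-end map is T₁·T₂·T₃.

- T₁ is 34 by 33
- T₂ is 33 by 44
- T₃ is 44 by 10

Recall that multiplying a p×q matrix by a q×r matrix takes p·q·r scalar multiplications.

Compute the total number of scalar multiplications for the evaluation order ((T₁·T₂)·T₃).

(T₁·T₂): 34×33 by 33×44 → 34×44, cost 34·33·44 = 49368
((T₁·T₂)·T₃): 34×44 by 44×10 → 34×10, cost 34·44·10 = 14960; cumulative 64328
Total: 64328 scalar multiplications.

64328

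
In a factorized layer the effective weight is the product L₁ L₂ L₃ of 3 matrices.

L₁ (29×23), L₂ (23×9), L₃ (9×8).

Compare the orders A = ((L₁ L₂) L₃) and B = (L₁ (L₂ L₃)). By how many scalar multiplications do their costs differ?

1099

Order A = ((L₁ L₂) L₃): (L₁ L₂): 29×23 by 23×9 → 29×9, cost 29·23·9 = 6003; ((L₁ L₂) L₃): 29×9 by 9×8 → 29×8, cost 29·9·8 = 2088; cumulative 8091. Total 8091.
Order B = (L₁ (L₂ L₃)): (L₂ L₃): 23×9 by 9×8 → 23×8, cost 23·9·8 = 1656; (L₁ (L₂ L₃)): 29×23 by 23×8 → 29×8, cost 29·23·8 = 5336; cumulative 6992. Total 6992.
Difference: |8091 − 6992| = 1099.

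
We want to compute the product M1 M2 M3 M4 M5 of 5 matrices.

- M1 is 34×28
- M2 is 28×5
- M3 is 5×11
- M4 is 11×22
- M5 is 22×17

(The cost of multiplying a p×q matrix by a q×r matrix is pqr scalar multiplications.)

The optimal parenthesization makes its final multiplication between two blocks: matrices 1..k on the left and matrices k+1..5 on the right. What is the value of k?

Adjacent pairs: M1M2 = 34·28·5 = 4760; M2M3 = 28·5·11 = 1540; M3M4 = 5·11·22 = 1210; M4M5 = 11·22·17 = 4114.
Length 3: M1..M3: k=1: 0+1540+34·28·11=12012; k=2: 4760+0+34·5·11=6630 → min 6630 | M2..M4: k=2: 0+1210+28·5·22=4290; k=3: 1540+0+28·11·22=8316 → min 4290 | M3..M5: k=3: 0+4114+5·11·17=5049; k=4: 1210+0+5·22·17=3080 → min 3080.
Length 4: M1..M4: k=1: 0+4290+34·28·22=25234; k=2: 4760+1210+34·5·22=9710; k=3: 6630+0+34·11·22=14858 → min 9710 | M2..M5: k=2: 0+3080+28·5·17=5460; k=3: 1540+4114+28·11·17=10890; k=4: 4290+0+28·22·17=14762 → min 5460.
Top-level splits: k=1: (M1..M1)·(M2..M5) → 0+5460+34·28·17 = 21644; k=2: (M1..M2)·(M3..M5) → 4760+3080+34·5·17 = 10730; k=3: (M1..M3)·(M4..M5) → 6630+4114+34·11·17 = 17102; k=4: (M1..M4)·(M5..M5) → 9710+0+34·22·17 = 22426.
Best split is after M2, i.e. k = 2.

2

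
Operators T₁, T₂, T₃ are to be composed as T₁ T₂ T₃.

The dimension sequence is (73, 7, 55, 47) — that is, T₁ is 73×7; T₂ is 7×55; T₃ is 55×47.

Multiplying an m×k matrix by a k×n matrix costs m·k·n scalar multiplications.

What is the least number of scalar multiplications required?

Order (T₁ (T₂ T₃)): (T₂ T₃): 7×55 by 55×47 → 7×47, cost 7·55·47 = 18095; (T₁ (T₂ T₃)): 73×7 by 7×47 → 73×47, cost 73·7·47 = 24017; cumulative 42112. Total 42112.
Order ((T₁ T₂) T₃): (T₁ T₂): 73×7 by 7×55 → 73×55, cost 73·7·55 = 28105; ((T₁ T₂) T₃): 73×55 by 55×47 → 73×47, cost 73·55·47 = 188705; cumulative 216810. Total 216810.
Minimum: 42112.

42112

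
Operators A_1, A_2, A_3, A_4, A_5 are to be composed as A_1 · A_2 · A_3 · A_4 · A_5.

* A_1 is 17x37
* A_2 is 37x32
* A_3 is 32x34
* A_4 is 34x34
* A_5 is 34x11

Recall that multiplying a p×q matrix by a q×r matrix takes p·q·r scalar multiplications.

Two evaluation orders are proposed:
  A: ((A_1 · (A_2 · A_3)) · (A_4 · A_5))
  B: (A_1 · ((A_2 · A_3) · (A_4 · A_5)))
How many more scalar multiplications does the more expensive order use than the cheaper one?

6987

Order A = ((A_1 · (A_2 · A_3)) · (A_4 · A_5)): (A_2 · A_3): 37×32 by 32×34 → 37×34, cost 37·32·34 = 40256; (A_1 · (A_2 · A_3)): 17×37 by 37×34 → 17×34, cost 17·37·34 = 21386; cumulative 61642; (A_4 · A_5): 34×34 by 34×11 → 34×11, cost 34·34·11 = 12716; ((A_1 · (A_2 · A_3)) · (A_4 · A_5)): 17×34 by 34×11 → 17×11, cost 17·34·11 = 6358; cumulative 80716. Total 80716.
Order B = (A_1 · ((A_2 · A_3) · (A_4 · A_5))): (A_2 · A_3): 37×32 by 32×34 → 37×34, cost 37·32·34 = 40256; (A_4 · A_5): 34×34 by 34×11 → 34×11, cost 34·34·11 = 12716; ((A_2 · A_3) · (A_4 · A_5)): 37×34 by 34×11 → 37×11, cost 37·34·11 = 13838; cumulative 66810; (A_1 · ((A_2 · A_3) · (A_4 · A_5))): 17×37 by 37×11 → 17×11, cost 17·37·11 = 6919; cumulative 73729. Total 73729.
Difference: |80716 − 73729| = 6987.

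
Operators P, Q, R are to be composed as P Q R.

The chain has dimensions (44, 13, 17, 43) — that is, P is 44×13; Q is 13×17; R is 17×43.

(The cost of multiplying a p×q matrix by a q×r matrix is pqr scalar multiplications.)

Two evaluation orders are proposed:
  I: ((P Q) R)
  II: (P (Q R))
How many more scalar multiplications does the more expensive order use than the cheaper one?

7789

Order I = ((P Q) R): (P Q): 44×13 by 13×17 → 44×17, cost 44·13·17 = 9724; ((P Q) R): 44×17 by 17×43 → 44×43, cost 44·17·43 = 32164; cumulative 41888. Total 41888.
Order II = (P (Q R)): (Q R): 13×17 by 17×43 → 13×43, cost 13·17·43 = 9503; (P (Q R)): 44×13 by 13×43 → 44×43, cost 44·13·43 = 24596; cumulative 34099. Total 34099.
Difference: |41888 − 34099| = 7789.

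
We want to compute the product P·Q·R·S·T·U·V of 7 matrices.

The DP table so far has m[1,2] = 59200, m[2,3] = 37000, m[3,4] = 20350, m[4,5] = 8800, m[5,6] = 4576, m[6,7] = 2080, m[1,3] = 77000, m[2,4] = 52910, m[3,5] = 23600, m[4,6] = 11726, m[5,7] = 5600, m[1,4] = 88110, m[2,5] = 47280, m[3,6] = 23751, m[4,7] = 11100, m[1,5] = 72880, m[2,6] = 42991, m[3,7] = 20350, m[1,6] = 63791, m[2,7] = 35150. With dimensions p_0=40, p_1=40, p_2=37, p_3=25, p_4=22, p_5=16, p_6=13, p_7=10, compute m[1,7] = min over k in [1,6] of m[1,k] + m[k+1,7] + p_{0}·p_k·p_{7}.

m[1,7] = min over k∈[1,6] of m[1,k]+m[k+1,7]+p_{0}·p_k·p_{7}.
k=1: 0 + 35150 + 40·40·10 = 51150; k=2: 59200 + 20350 + 40·37·10 = 94350; k=3: 77000 + 11100 + 40·25·10 = 98100; k=4: 88110 + 5600 + 40·22·10 = 102510; k=5: 72880 + 2080 + 40·16·10 = 81360; k=6: 63791 + 0 + 40·13·10 = 68991.
Minimum: 51150 at k=1.

51150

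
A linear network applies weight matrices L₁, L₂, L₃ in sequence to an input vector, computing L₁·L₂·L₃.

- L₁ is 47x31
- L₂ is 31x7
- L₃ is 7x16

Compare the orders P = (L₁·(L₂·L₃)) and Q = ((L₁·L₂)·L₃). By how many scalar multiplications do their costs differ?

Order P = (L₁·(L₂·L₃)): (L₂·L₃): 31×7 by 7×16 → 31×16, cost 31·7·16 = 3472; (L₁·(L₂·L₃)): 47×31 by 31×16 → 47×16, cost 47·31·16 = 23312; cumulative 26784. Total 26784.
Order Q = ((L₁·L₂)·L₃): (L₁·L₂): 47×31 by 31×7 → 47×7, cost 47·31·7 = 10199; ((L₁·L₂)·L₃): 47×7 by 7×16 → 47×16, cost 47·7·16 = 5264; cumulative 15463. Total 15463.
Difference: |26784 − 15463| = 11321.

11321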